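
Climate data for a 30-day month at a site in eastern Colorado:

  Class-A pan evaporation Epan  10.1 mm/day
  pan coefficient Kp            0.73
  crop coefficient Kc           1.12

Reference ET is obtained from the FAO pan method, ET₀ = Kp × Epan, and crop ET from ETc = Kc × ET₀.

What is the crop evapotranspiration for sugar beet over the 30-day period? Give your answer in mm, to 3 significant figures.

ET₀ = 0.73 × 10.1 = 7.3730 mm/d
ETc = Kc × ET₀ = 1.12 × 7.3730 = 8.2578 mm/d
Over 30 days: 8.2578 × 30 = 247.734 mm

248 mm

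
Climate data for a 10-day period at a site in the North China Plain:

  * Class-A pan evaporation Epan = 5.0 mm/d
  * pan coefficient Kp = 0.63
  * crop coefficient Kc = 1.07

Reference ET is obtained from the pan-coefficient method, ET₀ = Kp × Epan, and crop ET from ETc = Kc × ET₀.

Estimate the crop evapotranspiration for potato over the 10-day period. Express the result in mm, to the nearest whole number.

34 mm

ET₀ = 0.63 × 5.0 = 3.1500 mm/d
ETc = Kc × ET₀ = 1.07 × 3.1500 = 3.3705 mm/d
Over 10 days: 3.3705 × 10 = 33.705 mm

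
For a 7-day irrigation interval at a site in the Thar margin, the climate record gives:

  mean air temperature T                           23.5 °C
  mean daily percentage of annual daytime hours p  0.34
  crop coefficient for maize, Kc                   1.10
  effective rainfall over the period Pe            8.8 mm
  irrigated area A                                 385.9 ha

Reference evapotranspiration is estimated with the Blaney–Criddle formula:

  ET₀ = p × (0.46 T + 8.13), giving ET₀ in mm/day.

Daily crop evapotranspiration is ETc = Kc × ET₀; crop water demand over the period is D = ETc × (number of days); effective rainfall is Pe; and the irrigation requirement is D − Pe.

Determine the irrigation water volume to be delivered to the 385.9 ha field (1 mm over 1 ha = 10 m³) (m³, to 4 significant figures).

ET₀ = 0.34 × (0.46 × 23.5 + 8.13) = 0.34 × 18.940 = 6.4396 mm/d
ETc = Kc × ET₀ = 1.10 × 6.4396 = 7.0836 mm/d
Crop demand D = ETc × 7 d = 7.0836 × 7 = 49.585 mm
D − Pe = 49.585 − 8.8 = 40.785 mm
Volume = 40.785 mm × 385.9 ha × 10 = 157389.3 m³

157400 m³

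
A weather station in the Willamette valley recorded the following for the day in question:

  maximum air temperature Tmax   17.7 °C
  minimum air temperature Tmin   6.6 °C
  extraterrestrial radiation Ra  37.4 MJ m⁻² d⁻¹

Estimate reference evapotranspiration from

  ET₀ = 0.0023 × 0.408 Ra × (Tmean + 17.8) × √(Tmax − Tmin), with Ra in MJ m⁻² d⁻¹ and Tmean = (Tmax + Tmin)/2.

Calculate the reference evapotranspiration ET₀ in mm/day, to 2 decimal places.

Tmean = (17.7 + 6.6)/2 = 12.15 °C
0.408 Ra = 0.408 × 37.4 = 15.2592 mm/d equivalent
ET₀ = 0.0023 × 15.2592 × (12.15 + 17.8) × √11.1 = 0.0023 × 15.2592 × 29.95 × 3.3317 = 3.5020 mm/d

3.50 mm/day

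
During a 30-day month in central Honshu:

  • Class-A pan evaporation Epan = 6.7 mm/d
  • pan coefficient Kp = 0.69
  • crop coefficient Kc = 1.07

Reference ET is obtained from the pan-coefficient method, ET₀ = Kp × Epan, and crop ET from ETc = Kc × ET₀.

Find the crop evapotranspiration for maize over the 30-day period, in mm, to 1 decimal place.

148.4 mm

ET₀ = 0.69 × 6.7 = 4.6230 mm/d
ETc = Kc × ET₀ = 1.07 × 4.6230 = 4.9466 mm/d
Over 30 days: 4.9466 × 30 = 148.398 mm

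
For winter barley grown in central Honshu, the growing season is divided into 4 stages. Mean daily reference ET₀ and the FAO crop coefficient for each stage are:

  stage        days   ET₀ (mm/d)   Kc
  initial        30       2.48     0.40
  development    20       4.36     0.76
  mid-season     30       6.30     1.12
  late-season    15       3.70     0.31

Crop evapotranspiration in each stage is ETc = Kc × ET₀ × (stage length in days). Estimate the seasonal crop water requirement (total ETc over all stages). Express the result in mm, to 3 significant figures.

initial: 0.40 × 2.48 × 30 = 29.76 mm
development: 0.76 × 4.36 × 20 = 66.27 mm
mid-season: 1.12 × 6.30 × 30 = 211.68 mm
late-season: 0.31 × 3.70 × 15 = 17.21 mm
Seasonal total = 324.92 mm

325 mm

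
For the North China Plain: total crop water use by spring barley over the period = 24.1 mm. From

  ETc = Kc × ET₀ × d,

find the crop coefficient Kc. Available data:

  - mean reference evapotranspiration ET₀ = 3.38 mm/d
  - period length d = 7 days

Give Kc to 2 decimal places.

ETc = Kc × ET₀ × d  ⇒  Kc = ETc / (ET₀ × d)
Kc = 24.1 / (3.38 × 7) = 24.1 / 23.66 = 1.0186

1.02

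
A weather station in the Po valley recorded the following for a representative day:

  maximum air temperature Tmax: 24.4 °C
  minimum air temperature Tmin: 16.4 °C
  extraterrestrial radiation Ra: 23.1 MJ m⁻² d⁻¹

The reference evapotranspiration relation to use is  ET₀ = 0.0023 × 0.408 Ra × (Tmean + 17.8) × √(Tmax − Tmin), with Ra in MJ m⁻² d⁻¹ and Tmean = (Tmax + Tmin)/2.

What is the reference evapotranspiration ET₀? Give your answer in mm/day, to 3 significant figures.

2.34 mm/day

Tmean = (24.4 + 16.4)/2 = 20.40 °C
0.408 Ra = 0.408 × 23.1 = 9.4248 mm/d equivalent
ET₀ = 0.0023 × 9.4248 × (20.40 + 17.8) × √8.0 = 0.0023 × 9.4248 × 38.20 × 2.8284 = 2.3421 mm/d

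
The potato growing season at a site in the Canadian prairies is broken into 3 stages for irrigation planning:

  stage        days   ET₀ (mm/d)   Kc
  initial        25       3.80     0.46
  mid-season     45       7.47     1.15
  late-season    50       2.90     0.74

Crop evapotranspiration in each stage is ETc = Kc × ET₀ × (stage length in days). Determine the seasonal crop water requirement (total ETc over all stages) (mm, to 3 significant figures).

initial: 0.46 × 3.80 × 25 = 43.70 mm
mid-season: 1.15 × 7.47 × 45 = 386.57 mm
late-season: 0.74 × 2.90 × 50 = 107.30 mm
Seasonal total = 537.57 mm

538 mm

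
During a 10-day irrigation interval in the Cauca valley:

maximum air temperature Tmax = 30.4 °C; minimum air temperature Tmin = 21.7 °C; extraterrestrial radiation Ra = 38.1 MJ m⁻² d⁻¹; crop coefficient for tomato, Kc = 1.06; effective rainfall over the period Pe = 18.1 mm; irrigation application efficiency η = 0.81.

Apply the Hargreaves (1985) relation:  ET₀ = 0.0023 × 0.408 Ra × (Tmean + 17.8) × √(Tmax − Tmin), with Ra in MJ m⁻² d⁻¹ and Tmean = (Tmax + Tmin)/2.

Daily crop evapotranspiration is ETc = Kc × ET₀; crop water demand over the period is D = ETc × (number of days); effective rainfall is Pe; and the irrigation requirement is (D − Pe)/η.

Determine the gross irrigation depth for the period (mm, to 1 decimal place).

Tmean = (30.4 + 21.7)/2 = 26.05 °C
0.408 Ra = 0.408 × 38.1 = 15.5448 mm/d equivalent
ET₀ = 0.0023 × 15.5448 × (26.05 + 17.8) × √8.7 = 0.0023 × 15.5448 × 43.85 × 2.9496 = 4.6243 mm/d
ETc = Kc × ET₀ = 1.06 × 4.6243 = 4.9018 mm/d
Crop demand D = ETc × 10 d = 4.9018 × 10 = 49.018 mm
D − Pe = 49.018 − 18.1 = 30.918 mm
Gross irrigation = 30.918 / 0.81 = 38.170 mm

38.2 mm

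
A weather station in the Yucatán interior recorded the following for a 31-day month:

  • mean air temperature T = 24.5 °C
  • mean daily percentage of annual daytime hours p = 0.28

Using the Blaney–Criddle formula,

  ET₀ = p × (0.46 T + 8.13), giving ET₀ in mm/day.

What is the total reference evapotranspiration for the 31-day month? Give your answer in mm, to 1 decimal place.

ET₀ = 0.28 × (0.46 × 24.5 + 8.13) = 0.28 × 19.400 = 5.4320 mm/d
Monthly total = 5.4320 × 31 = 168.392 mm

168.4 mm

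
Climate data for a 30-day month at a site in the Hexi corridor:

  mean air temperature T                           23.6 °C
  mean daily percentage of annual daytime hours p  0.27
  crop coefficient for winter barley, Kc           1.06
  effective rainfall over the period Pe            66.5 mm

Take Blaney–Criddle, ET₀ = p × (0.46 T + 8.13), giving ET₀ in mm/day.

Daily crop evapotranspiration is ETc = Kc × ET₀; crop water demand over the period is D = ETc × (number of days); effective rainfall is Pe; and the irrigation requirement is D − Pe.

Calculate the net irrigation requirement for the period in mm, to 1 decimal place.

96.5 mm

ET₀ = 0.27 × (0.46 × 23.6 + 8.13) = 0.27 × 18.986 = 5.1262 mm/d
ETc = Kc × ET₀ = 1.06 × 5.1262 = 5.4338 mm/d
Crop demand D = ETc × 30 d = 5.4338 × 30 = 163.014 mm
D − Pe = 163.014 − 66.5 = 96.514 mm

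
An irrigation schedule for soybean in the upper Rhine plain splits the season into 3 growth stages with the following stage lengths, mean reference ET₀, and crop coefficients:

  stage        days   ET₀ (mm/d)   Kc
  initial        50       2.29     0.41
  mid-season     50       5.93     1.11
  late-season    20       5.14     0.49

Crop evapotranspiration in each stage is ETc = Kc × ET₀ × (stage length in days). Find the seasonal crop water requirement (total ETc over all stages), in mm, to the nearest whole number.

426 mm

initial: 0.41 × 2.29 × 50 = 46.95 mm
mid-season: 1.11 × 5.93 × 50 = 329.12 mm
late-season: 0.49 × 5.14 × 20 = 50.37 mm
Seasonal total = 426.44 mm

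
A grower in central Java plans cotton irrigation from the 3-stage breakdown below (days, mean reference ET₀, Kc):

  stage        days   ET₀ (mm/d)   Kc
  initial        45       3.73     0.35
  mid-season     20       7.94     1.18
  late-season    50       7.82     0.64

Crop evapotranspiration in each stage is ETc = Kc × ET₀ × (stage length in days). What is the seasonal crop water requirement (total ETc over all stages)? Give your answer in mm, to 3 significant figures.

initial: 0.35 × 3.73 × 45 = 58.75 mm
mid-season: 1.18 × 7.94 × 20 = 187.38 mm
late-season: 0.64 × 7.82 × 50 = 250.24 mm
Seasonal total = 496.37 mm

496 mm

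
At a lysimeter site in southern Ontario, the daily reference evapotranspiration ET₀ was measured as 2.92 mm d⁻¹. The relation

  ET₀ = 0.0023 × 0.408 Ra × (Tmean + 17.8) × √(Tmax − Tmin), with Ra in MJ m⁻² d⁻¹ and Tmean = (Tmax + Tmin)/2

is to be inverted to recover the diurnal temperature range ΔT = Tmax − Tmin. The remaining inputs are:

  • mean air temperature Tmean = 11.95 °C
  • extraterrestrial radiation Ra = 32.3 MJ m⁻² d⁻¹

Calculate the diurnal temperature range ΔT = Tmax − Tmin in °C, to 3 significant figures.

10.5 °C

√ΔT = ET₀ / [0.0023 × 0.408 × Ra × (Tmean+17.8)] = 2.92 / (0.0023 × 13.1784 × 29.75) = 3.2382
ΔT = 3.2382² = 10.486 °C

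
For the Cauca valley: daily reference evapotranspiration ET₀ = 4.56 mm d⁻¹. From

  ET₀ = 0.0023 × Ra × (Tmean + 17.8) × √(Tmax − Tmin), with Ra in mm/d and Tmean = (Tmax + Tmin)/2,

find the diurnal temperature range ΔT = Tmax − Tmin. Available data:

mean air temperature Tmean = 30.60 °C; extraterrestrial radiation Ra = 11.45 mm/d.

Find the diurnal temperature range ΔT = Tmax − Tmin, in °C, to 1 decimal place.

√ΔT = ET₀ / [0.0023 × Ra × (Tmean+17.8)] = 4.56 / (0.0023 × 11.45 × 48.40) = 3.5776
ΔT = 3.5776² = 12.799 °C

12.8 °C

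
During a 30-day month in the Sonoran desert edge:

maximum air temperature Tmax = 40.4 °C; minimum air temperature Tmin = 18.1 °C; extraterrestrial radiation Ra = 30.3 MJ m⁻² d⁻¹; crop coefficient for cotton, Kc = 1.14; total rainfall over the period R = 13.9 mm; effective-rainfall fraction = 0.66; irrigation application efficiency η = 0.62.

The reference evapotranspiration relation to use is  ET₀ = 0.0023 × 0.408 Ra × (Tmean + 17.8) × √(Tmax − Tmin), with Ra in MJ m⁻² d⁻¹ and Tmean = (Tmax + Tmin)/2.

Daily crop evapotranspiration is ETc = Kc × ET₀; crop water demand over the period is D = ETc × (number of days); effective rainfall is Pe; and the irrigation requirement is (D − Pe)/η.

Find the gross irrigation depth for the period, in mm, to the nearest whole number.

Tmean = (40.4 + 18.1)/2 = 29.25 °C
0.408 Ra = 0.408 × 30.3 = 12.3624 mm/d equivalent
ET₀ = 0.0023 × 12.3624 × (29.25 + 17.8) × √22.3 = 0.0023 × 12.3624 × 47.05 × 4.7223 = 6.3175 mm/d
ETc = Kc × ET₀ = 1.14 × 6.3175 = 7.2020 mm/d
Crop demand D = ETc × 30 d = 7.2020 × 30 = 216.060 mm
Pe = 0.66 × 13.9 = 9.174 mm
D − Pe = 216.060 − 9.174 = 206.886 mm
Gross irrigation = 206.886 / 0.62 = 333.687 mm

334 mm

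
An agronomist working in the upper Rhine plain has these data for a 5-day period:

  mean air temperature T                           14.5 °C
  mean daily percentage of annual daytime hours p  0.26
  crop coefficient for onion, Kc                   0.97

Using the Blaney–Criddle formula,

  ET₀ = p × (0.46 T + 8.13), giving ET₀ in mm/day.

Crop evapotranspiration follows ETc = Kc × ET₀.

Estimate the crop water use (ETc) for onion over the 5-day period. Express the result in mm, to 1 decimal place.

ET₀ = 0.26 × (0.46 × 14.5 + 8.13) = 0.26 × 14.800 = 3.8480 mm/d
ETc = Kc × ET₀ = 0.97 × 3.8480 = 3.7326 mm/d
Over 5 days: 3.7326 × 5 = 18.663 mm

18.7 mm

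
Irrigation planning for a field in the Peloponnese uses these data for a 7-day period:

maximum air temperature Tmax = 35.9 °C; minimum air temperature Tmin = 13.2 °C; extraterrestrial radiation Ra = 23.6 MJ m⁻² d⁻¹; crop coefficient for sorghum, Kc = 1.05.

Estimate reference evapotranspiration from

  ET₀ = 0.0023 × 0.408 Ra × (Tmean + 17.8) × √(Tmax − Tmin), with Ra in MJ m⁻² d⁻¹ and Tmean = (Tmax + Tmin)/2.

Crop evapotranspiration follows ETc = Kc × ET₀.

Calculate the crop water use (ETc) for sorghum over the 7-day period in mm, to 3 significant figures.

32.8 mm

Tmean = (35.9 + 13.2)/2 = 24.55 °C
0.408 Ra = 0.408 × 23.6 = 9.6288 mm/d equivalent
ET₀ = 0.0023 × 9.6288 × (24.55 + 17.8) × √22.7 = 0.0023 × 9.6288 × 42.35 × 4.7645 = 4.4686 mm/d
ETc = Kc × ET₀ = 1.05 × 4.4686 = 4.6920 mm/d
Over 7 days: 4.6920 × 7 = 32.844 mm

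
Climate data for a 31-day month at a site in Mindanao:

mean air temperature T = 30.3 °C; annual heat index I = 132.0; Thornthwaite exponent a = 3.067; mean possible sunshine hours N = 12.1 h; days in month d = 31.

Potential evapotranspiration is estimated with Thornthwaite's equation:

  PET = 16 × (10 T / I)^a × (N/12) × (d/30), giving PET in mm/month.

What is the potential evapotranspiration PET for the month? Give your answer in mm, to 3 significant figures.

213 mm

10T/I = 10 × 30.3 / 132.0 = 2.2955
(10T/I)^a = 2.2955^3.067 = 12.7882
Uncorrected PET = 16 × 12.7882 = 204.611 mm
Correction = (N/12)(d/30) = (12.1/12)(31/30) = 1.0419
PET = 204.611 × 1.0419 = 213.184 mm/month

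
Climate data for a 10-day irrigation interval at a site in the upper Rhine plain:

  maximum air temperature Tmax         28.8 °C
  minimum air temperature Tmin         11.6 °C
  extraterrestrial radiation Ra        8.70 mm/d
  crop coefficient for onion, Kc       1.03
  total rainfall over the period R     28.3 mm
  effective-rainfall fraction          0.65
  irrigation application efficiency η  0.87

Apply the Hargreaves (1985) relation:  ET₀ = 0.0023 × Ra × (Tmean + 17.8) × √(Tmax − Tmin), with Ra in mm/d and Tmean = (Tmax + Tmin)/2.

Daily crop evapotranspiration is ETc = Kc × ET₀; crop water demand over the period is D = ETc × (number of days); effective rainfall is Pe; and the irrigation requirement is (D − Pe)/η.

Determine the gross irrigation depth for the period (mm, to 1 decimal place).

16.2 mm

Tmean = (28.8 + 11.6)/2 = 20.20 °C
ET₀ = 0.0023 × 8.70 × (20.20 + 17.8) × √17.2 = 0.0023 × 8.70 × 38.00 × 4.1473 = 3.1535 mm/d
ETc = Kc × ET₀ = 1.03 × 3.1535 = 3.2481 mm/d
Crop demand D = ETc × 10 d = 3.2481 × 10 = 32.481 mm
Pe = 0.65 × 28.3 = 18.395 mm
D − Pe = 32.481 − 18.395 = 14.086 mm
Gross irrigation = 14.086 / 0.87 = 16.191 mm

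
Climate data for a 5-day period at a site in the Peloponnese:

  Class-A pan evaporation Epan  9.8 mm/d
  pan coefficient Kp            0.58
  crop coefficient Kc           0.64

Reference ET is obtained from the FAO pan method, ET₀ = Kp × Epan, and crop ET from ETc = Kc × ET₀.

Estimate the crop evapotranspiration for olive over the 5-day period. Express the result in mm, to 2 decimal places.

18.19 mm

ET₀ = 0.58 × 9.8 = 5.6840 mm/d
ETc = Kc × ET₀ = 0.64 × 5.6840 = 3.6378 mm/d
Over 5 days: 3.6378 × 5 = 18.189 mm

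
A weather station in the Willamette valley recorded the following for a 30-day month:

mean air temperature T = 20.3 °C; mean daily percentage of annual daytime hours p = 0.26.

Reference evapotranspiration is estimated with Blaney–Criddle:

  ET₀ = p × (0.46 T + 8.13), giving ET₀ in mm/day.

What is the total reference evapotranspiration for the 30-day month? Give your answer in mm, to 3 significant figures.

136 mm

ET₀ = 0.26 × (0.46 × 20.3 + 8.13) = 0.26 × 17.468 = 4.5417 mm/d
Monthly total = 4.5417 × 30 = 136.251 mm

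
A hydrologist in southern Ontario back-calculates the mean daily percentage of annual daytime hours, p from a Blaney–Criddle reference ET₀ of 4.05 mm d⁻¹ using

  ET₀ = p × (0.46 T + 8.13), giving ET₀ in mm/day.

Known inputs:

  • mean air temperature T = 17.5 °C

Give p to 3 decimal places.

p = ET₀ / (0.46 T + 8.13) = 4.05 / (0.46 × 17.5 + 8.13) = 4.05 / 16.180 = 0.2503

0.250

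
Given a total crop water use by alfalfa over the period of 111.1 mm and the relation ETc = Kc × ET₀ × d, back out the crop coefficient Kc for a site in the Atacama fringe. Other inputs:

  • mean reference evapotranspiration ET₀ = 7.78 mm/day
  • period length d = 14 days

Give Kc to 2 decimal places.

1.02

ETc = Kc × ET₀ × d  ⇒  Kc = ETc / (ET₀ × d)
Kc = 111.1 / (7.78 × 14) = 111.1 / 108.92 = 1.0200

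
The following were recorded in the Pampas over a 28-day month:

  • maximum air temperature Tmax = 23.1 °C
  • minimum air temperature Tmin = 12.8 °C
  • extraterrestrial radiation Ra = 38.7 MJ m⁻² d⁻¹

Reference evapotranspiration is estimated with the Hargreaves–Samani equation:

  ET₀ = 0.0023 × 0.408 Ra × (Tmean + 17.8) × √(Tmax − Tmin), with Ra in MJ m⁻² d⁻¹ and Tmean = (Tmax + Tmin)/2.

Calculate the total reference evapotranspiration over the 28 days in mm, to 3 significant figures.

Tmean = (23.1 + 12.8)/2 = 17.95 °C
0.408 Ra = 0.408 × 38.7 = 15.7896 mm/d equivalent
ET₀ = 0.0023 × 15.7896 × (17.95 + 17.8) × √10.3 = 0.0023 × 15.7896 × 35.75 × 3.2094 = 4.1668 mm/d
Over 28 days: 4.1668 × 28 = 116.670 mm

117 mm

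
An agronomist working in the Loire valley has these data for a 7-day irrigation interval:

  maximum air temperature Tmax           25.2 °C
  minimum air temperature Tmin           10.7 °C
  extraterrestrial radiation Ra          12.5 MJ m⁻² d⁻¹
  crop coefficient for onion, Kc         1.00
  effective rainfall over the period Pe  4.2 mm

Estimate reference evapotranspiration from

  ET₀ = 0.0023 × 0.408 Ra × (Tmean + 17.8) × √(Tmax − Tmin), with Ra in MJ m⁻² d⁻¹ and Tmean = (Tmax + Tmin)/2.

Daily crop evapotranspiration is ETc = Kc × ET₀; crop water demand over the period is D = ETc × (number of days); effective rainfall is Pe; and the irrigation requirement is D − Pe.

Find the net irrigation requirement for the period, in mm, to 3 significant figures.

6.98 mm

Tmean = (25.2 + 10.7)/2 = 17.95 °C
0.408 Ra = 0.408 × 12.5 = 5.1000 mm/d equivalent
ET₀ = 0.0023 × 5.1000 × (17.95 + 17.8) × √14.5 = 0.0023 × 5.1000 × 35.75 × 3.8079 = 1.5968 mm/d
ETc = Kc × ET₀ = 1.00 × 1.5968 = 1.5968 mm/d
Crop demand D = ETc × 7 d = 1.5968 × 7 = 11.178 mm
D − Pe = 11.178 − 4.2 = 6.978 mm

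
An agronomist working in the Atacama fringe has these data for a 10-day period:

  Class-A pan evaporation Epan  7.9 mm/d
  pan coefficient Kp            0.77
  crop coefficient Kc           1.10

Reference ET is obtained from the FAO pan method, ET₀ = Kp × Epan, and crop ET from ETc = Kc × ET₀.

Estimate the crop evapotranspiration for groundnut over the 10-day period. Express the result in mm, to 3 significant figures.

ET₀ = 0.77 × 7.9 = 6.0830 mm/d
ETc = Kc × ET₀ = 1.10 × 6.0830 = 6.6913 mm/d
Over 10 days: 6.6913 × 10 = 66.913 mm

66.9 mm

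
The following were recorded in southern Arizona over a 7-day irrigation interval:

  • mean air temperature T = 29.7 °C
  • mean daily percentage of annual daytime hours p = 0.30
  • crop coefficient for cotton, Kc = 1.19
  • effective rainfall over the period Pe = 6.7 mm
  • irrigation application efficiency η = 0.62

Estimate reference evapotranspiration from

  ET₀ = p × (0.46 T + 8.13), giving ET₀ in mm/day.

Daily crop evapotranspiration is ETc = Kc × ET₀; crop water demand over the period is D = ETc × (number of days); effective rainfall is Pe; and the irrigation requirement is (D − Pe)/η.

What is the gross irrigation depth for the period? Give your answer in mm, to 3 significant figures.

ET₀ = 0.30 × (0.46 × 29.7 + 8.13) = 0.30 × 21.792 = 6.5376 mm/d
ETc = Kc × ET₀ = 1.19 × 6.5376 = 7.7797 mm/d
Crop demand D = ETc × 7 d = 7.7797 × 7 = 54.458 mm
D − Pe = 54.458 − 6.7 = 47.758 mm
Gross irrigation = 47.758 / 0.62 = 77.029 mm

77.0 mm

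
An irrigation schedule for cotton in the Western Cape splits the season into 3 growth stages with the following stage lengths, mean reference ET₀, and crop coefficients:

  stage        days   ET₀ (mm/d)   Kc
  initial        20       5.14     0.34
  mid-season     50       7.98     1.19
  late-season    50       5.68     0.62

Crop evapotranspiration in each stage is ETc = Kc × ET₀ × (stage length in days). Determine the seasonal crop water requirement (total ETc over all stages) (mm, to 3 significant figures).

initial: 0.34 × 5.14 × 20 = 34.95 mm
mid-season: 1.19 × 7.98 × 50 = 474.81 mm
late-season: 0.62 × 5.68 × 50 = 176.08 mm
Seasonal total = 685.84 mm

686 mm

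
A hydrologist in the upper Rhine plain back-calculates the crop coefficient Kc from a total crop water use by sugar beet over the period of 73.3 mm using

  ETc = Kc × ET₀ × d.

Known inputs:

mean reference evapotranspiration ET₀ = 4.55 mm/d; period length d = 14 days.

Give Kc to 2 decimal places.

ETc = Kc × ET₀ × d  ⇒  Kc = ETc / (ET₀ × d)
Kc = 73.3 / (4.55 × 14) = 73.3 / 63.70 = 1.1507

1.15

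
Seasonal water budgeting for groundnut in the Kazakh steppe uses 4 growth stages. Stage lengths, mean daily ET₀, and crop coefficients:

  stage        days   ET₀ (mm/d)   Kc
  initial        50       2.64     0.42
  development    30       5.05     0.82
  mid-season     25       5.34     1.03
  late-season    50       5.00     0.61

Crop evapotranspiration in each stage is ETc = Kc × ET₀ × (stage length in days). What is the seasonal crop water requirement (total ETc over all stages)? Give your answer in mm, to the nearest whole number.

initial: 0.42 × 2.64 × 50 = 55.44 mm
development: 0.82 × 5.05 × 30 = 124.23 mm
mid-season: 1.03 × 5.34 × 25 = 137.51 mm
late-season: 0.61 × 5.00 × 50 = 152.50 mm
Seasonal total = 469.68 mm

470 mm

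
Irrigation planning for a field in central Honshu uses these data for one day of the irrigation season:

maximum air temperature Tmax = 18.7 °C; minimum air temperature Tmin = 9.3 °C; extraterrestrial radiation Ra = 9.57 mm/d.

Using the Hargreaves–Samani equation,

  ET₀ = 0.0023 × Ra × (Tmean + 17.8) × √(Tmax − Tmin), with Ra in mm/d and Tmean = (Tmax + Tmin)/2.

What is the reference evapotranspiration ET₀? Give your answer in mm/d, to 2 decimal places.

2.15 mm/d

Tmean = (18.7 + 9.3)/2 = 14.00 °C
ET₀ = 0.0023 × 9.57 × (14.00 + 17.8) × √9.4 = 0.0023 × 9.57 × 31.80 × 3.0659 = 2.1460 mm/d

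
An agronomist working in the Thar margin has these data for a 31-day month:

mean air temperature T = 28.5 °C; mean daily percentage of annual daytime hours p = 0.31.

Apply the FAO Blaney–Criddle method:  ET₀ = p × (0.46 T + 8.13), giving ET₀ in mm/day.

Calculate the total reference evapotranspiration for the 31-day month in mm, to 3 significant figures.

ET₀ = 0.31 × (0.46 × 28.5 + 8.13) = 0.31 × 21.240 = 6.5844 mm/d
Monthly total = 6.5844 × 31 = 204.116 mm

204 mm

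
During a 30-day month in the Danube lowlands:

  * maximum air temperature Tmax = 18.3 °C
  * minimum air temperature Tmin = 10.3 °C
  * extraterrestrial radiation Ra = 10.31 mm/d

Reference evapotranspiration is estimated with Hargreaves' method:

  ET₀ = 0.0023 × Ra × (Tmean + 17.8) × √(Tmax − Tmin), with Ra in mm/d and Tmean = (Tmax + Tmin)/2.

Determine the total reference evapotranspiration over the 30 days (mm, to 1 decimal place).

64.6 mm

Tmean = (18.3 + 10.3)/2 = 14.30 °C
ET₀ = 0.0023 × 10.31 × (14.30 + 17.8) × √8.0 = 0.0023 × 10.31 × 32.10 × 2.8284 = 2.1529 mm/d
Over 30 days: 2.1529 × 30 = 64.587 mm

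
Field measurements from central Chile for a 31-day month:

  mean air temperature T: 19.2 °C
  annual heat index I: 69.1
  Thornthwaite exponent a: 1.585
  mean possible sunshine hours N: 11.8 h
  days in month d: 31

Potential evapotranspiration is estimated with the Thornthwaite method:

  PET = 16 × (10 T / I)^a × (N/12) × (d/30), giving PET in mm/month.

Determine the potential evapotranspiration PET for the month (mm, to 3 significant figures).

10T/I = 10 × 19.2 / 69.1 = 2.7786
(10T/I)^a = 2.7786^1.585 = 5.0520
Uncorrected PET = 16 × 5.0520 = 80.832 mm
Correction = (N/12)(d/30) = (11.8/12)(31/30) = 1.0161
PET = 80.832 × 1.0161 = 82.133 mm/month

82.1 mm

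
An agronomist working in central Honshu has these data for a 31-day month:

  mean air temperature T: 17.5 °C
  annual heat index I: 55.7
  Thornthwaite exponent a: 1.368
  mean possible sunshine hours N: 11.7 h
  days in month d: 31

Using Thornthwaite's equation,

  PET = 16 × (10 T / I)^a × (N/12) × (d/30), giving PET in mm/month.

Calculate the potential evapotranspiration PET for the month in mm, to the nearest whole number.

77 mm

10T/I = 10 × 17.5 / 55.7 = 3.1418
(10T/I)^a = 3.1418^1.368 = 4.7878
Uncorrected PET = 16 × 4.7878 = 76.605 mm
Correction = (N/12)(d/30) = (11.7/12)(31/30) = 1.0075
PET = 76.605 × 1.0075 = 77.180 mm/month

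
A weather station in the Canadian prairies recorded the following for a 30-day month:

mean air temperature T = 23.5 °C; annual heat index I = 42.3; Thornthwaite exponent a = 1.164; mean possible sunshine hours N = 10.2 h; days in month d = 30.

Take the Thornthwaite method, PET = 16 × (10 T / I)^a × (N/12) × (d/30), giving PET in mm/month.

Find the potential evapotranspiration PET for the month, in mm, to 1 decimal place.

100.1 mm

10T/I = 10 × 23.5 / 42.3 = 5.5556
(10T/I)^a = 5.5556^1.164 = 7.3598
Uncorrected PET = 16 × 7.3598 = 117.757 mm
Correction = (N/12)(d/30) = (10.2/12)(30/30) = 0.8500
PET = 117.757 × 0.8500 = 100.093 mm/month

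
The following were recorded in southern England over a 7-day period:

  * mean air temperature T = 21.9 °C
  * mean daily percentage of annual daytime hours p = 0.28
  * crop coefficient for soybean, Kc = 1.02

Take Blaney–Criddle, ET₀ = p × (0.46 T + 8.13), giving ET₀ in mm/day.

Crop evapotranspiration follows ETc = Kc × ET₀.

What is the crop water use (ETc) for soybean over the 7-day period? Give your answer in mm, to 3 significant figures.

36.4 mm

ET₀ = 0.28 × (0.46 × 21.9 + 8.13) = 0.28 × 18.204 = 5.0971 mm/d
ETc = Kc × ET₀ = 1.02 × 5.0971 = 5.1990 mm/d
Over 7 days: 5.1990 × 7 = 36.393 mm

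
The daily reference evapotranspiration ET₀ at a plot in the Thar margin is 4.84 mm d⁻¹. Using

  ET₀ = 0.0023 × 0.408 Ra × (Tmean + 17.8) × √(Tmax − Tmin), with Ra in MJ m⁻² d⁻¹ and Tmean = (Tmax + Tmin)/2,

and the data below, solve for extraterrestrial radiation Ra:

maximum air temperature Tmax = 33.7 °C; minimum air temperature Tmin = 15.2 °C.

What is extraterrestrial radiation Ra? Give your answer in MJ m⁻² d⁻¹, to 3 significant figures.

28.4 MJ m⁻² d⁻¹

Tmean = (33.7+15.2)/2 = 24.45 °C; ΔT = 18.5
Ra = ET₀ / [0.0023 × 0.408 × (Tmean+17.8) × √ΔT]
   = 4.84 / (0.0023 × 0.408 × 42.25 × 4.3012) = 28.382 MJ m⁻² d⁻¹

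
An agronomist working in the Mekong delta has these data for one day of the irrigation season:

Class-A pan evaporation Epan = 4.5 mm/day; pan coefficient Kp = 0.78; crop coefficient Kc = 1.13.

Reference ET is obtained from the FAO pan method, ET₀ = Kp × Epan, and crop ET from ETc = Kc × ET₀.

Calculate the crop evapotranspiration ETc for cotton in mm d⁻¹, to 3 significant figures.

ET₀ = 0.78 × 4.5 = 3.5100 mm/d
ETc = Kc × ET₀ = 1.13 × 3.5100 = 3.9663 mm/d

3.97 mm d⁻¹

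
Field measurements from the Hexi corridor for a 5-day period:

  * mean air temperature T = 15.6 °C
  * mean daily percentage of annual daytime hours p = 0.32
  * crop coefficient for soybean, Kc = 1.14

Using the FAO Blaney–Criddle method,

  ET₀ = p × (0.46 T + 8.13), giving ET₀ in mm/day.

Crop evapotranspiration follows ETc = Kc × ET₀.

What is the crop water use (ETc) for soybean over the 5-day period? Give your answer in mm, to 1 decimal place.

ET₀ = 0.32 × (0.46 × 15.6 + 8.13) = 0.32 × 15.306 = 4.8979 mm/d
ETc = Kc × ET₀ = 1.14 × 4.8979 = 5.5836 mm/d
Over 5 days: 5.5836 × 5 = 27.918 mm

27.9 mm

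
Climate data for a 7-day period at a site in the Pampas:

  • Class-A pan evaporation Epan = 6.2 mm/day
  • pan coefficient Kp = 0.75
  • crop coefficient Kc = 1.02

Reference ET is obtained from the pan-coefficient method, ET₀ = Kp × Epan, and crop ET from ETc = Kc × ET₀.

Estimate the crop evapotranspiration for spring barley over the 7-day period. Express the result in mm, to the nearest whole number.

ET₀ = 0.75 × 6.2 = 4.6500 mm/d
ETc = Kc × ET₀ = 1.02 × 4.6500 = 4.7430 mm/d
Over 7 days: 4.7430 × 7 = 33.201 mm

33 mm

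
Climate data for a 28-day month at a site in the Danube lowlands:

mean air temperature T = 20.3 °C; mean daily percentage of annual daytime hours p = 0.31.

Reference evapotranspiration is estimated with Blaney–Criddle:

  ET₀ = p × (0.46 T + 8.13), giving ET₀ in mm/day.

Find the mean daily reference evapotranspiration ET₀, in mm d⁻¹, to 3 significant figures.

5.42 mm d⁻¹

ET₀ = 0.31 × (0.46 × 20.3 + 8.13) = 0.31 × 17.468 = 5.4151 mm/d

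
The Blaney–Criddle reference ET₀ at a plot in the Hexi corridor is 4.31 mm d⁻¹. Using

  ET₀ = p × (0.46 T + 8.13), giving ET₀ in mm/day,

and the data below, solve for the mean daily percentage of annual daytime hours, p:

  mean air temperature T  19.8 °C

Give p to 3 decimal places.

p = ET₀ / (0.46 T + 8.13) = 4.31 / (0.46 × 19.8 + 8.13) = 4.31 / 17.238 = 0.2500

0.250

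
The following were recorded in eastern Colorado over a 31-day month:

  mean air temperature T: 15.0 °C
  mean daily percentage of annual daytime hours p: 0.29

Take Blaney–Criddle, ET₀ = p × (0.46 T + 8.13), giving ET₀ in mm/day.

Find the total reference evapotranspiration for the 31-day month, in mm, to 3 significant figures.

ET₀ = 0.29 × (0.46 × 15.0 + 8.13) = 0.29 × 15.030 = 4.3587 mm/d
Monthly total = 4.3587 × 31 = 135.120 mm

135 mm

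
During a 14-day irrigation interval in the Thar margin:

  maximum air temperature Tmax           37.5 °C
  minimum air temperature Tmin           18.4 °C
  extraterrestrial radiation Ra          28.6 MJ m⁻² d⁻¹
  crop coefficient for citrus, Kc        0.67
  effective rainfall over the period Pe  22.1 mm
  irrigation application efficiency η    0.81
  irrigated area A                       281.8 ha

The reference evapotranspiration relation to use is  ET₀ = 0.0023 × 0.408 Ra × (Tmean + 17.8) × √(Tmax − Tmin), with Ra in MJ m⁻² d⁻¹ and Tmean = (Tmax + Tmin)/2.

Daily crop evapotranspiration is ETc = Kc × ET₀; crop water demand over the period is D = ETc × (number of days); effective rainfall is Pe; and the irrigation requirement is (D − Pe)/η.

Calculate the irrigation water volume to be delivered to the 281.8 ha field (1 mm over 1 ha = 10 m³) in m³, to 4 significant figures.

98230 m³

Tmean = (37.5 + 18.4)/2 = 27.95 °C
0.408 Ra = 0.408 × 28.6 = 11.6688 mm/d equivalent
ET₀ = 0.0023 × 11.6688 × (27.95 + 17.8) × √19.1 = 0.0023 × 11.6688 × 45.75 × 4.3704 = 5.3662 mm/d
ETc = Kc × ET₀ = 0.67 × 5.3662 = 3.5954 mm/d
Crop demand D = ETc × 14 d = 3.5954 × 14 = 50.336 mm
D − Pe = 50.336 − 22.1 = 28.236 mm
Gross irrigation = 28.236 / 0.81 = 34.859 mm
Volume = 34.859 mm × 281.8 ha × 10 = 98232.7 m³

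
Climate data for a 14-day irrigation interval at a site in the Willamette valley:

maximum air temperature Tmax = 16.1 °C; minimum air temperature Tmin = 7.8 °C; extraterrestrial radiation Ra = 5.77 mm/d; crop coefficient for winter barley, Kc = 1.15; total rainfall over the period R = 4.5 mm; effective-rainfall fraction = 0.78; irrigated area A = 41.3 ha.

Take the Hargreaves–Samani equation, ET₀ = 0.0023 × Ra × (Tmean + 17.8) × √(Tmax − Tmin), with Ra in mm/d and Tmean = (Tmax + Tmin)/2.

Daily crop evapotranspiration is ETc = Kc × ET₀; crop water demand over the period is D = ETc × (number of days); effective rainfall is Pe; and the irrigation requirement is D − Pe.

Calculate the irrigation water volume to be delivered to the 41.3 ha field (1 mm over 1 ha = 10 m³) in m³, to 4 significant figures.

6114 m³

Tmean = (16.1 + 7.8)/2 = 11.95 °C
ET₀ = 0.0023 × 5.77 × (11.95 + 17.8) × √8.3 = 0.0023 × 5.77 × 29.75 × 2.8810 = 1.1375 mm/d
ETc = Kc × ET₀ = 1.15 × 1.1375 = 1.3081 mm/d
Crop demand D = ETc × 14 d = 1.3081 × 14 = 18.313 mm
Pe = 0.78 × 4.5 = 3.510 mm
D − Pe = 18.313 − 3.510 = 14.803 mm
Volume = 14.803 mm × 41.3 ha × 10 = 6113.6 m³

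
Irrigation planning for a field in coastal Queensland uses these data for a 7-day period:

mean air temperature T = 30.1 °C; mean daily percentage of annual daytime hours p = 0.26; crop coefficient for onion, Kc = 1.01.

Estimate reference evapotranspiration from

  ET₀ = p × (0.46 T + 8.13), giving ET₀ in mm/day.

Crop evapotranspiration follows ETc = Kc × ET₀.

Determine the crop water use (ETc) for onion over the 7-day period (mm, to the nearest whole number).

40 mm

ET₀ = 0.26 × (0.46 × 30.1 + 8.13) = 0.26 × 21.976 = 5.7138 mm/d
ETc = Kc × ET₀ = 1.01 × 5.7138 = 5.7709 mm/d
Over 7 days: 5.7709 × 7 = 40.396 mm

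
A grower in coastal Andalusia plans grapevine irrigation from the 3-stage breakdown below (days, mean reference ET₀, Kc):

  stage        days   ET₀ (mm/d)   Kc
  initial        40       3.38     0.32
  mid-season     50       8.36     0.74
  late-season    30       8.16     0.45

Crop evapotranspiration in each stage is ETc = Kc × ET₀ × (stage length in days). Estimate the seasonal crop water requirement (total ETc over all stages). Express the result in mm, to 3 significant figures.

463 mm

initial: 0.32 × 3.38 × 40 = 43.26 mm
mid-season: 0.74 × 8.36 × 50 = 309.32 mm
late-season: 0.45 × 8.16 × 30 = 110.16 mm
Seasonal total = 462.74 mm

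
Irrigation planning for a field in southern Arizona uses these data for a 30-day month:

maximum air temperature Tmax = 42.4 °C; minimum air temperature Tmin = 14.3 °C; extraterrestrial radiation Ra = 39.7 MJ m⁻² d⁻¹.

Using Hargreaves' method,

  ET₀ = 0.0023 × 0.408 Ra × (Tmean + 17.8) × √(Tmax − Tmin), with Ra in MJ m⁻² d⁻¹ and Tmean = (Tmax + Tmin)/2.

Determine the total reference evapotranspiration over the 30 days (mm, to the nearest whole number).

273 mm

Tmean = (42.4 + 14.3)/2 = 28.35 °C
0.408 Ra = 0.408 × 39.7 = 16.1976 mm/d equivalent
ET₀ = 0.0023 × 16.1976 × (28.35 + 17.8) × √28.1 = 0.0023 × 16.1976 × 46.15 × 5.3009 = 9.1138 mm/d
Over 30 days: 9.1138 × 30 = 273.414 mm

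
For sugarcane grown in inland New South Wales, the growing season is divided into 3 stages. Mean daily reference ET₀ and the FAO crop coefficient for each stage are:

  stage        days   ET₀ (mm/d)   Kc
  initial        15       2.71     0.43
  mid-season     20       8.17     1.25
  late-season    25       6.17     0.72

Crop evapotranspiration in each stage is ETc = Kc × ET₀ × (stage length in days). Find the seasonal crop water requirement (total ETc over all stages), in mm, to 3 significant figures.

333 mm

initial: 0.43 × 2.71 × 15 = 17.48 mm
mid-season: 1.25 × 8.17 × 20 = 204.25 mm
late-season: 0.72 × 6.17 × 25 = 111.06 mm
Seasonal total = 332.79 mm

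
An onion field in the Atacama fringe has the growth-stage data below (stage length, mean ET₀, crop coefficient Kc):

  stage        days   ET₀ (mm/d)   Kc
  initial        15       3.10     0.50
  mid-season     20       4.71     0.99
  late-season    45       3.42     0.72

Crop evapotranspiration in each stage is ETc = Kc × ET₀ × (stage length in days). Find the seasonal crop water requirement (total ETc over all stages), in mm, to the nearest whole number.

initial: 0.50 × 3.10 × 15 = 23.25 mm
mid-season: 0.99 × 4.71 × 20 = 93.26 mm
late-season: 0.72 × 3.42 × 45 = 110.81 mm
Seasonal total = 227.32 mm

227 mm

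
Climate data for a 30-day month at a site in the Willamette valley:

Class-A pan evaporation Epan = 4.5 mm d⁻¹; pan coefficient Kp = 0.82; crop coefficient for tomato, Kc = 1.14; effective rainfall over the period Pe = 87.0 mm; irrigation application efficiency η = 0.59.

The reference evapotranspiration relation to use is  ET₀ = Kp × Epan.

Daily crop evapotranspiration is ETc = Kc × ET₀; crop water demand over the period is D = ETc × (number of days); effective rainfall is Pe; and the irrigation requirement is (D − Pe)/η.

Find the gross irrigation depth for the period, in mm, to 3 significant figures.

ET₀ = 0.82 × 4.5 = 3.6900 mm/d
ETc = Kc × ET₀ = 1.14 × 3.6900 = 4.2066 mm/d
Crop demand D = ETc × 30 d = 4.2066 × 30 = 126.198 mm
D − Pe = 126.198 − 87.0 = 39.198 mm
Gross irrigation = 39.198 / 0.59 = 66.437 mm

66.4 mm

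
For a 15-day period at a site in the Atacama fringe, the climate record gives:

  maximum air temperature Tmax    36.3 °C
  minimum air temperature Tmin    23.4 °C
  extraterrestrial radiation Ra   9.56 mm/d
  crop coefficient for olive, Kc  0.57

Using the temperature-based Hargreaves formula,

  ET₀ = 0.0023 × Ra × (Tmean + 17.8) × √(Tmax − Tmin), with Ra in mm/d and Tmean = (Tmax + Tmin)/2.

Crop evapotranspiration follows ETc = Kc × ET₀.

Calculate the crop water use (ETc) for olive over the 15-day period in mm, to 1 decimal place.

32.2 mm

Tmean = (36.3 + 23.4)/2 = 29.85 °C
ET₀ = 0.0023 × 9.56 × (29.85 + 17.8) × √12.9 = 0.0023 × 9.56 × 47.65 × 3.5917 = 3.7631 mm/d
ETc = Kc × ET₀ = 0.57 × 3.7631 = 2.1450 mm/d
Over 15 days: 2.1450 × 15 = 32.175 mm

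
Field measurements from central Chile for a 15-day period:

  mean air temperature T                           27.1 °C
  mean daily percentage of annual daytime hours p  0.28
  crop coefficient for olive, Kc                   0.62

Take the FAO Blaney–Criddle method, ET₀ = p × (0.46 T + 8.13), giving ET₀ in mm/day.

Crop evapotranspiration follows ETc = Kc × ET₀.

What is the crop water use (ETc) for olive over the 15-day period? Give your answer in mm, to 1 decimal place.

53.6 mm

ET₀ = 0.28 × (0.46 × 27.1 + 8.13) = 0.28 × 20.596 = 5.7669 mm/d
ETc = Kc × ET₀ = 0.62 × 5.7669 = 3.5755 mm/d
Over 15 days: 3.5755 × 15 = 53.633 mm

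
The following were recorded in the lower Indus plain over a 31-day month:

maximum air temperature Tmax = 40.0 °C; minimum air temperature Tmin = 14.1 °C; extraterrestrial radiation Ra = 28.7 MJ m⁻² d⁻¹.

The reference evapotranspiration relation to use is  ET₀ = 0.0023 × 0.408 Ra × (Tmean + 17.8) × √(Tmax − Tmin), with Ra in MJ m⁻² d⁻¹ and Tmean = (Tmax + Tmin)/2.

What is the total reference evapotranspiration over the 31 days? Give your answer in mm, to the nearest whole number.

191 mm

Tmean = (40.0 + 14.1)/2 = 27.05 °C
0.408 Ra = 0.408 × 28.7 = 11.7096 mm/d equivalent
ET₀ = 0.0023 × 11.7096 × (27.05 + 17.8) × √25.9 = 0.0023 × 11.7096 × 44.85 × 5.0892 = 6.1473 mm/d
Over 31 days: 6.1473 × 31 = 190.566 mm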